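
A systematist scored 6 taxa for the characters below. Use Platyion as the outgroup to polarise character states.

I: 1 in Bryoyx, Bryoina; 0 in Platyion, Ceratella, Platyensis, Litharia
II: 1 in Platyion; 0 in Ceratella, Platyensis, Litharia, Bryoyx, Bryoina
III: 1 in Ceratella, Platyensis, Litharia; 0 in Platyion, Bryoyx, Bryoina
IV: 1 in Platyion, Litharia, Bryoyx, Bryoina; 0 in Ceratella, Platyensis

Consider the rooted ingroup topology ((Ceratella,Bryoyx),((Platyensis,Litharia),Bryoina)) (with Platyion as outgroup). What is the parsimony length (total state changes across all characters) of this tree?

7

Map each character onto ((Ceratella,Bryoyx),((Platyensis,Litharia),Bryoina)) (rooted by Platyion) and count the minimum state changes it requires (Fitch parsimony):
I: 2; II: 1; III: 2; IV: 2.
Total tree length = 7.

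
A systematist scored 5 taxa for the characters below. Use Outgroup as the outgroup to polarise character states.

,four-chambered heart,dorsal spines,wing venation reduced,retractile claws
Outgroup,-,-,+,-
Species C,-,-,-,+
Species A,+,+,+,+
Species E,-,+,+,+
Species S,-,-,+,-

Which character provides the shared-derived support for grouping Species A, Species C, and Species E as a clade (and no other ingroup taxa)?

Character polarity is set by the outgroup: the derived state is whichever differs from the outgroup's state, so for wing venation reduced the derived state is '-', and for the remaining characters it is '+'.
four-chambered heart: derived state '+' in Species A only — an autapomorphy, so it tells us nothing about relationships among taxa.
Only Species A and Species E show the derived state '+' for dorsal spines, supporting them as a clade.
wing venation reduced: derived state '-' in Species C only — an autapomorphy, so it tells us nothing about relationships among taxa.
retractile claws: derived state '+' in Species A, Species C, and Species E only — synapomorphy for {Species A, Species C, Species E}.
Most parsimonious ingroup topology: ((Species C,(Species A,Species E)),Species S).
The clade {Species A, Species C, Species E} is supported by retractile claws: its derived state '+' occurs in exactly those taxa and in no other taxon (including the outgroup).

retractile claws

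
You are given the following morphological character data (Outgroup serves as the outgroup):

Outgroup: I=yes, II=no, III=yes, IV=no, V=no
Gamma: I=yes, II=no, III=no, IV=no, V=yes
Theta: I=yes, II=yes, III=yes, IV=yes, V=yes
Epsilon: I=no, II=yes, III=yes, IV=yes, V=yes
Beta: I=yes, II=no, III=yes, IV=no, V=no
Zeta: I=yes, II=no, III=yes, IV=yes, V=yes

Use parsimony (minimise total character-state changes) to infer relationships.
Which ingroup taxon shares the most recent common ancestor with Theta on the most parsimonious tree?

Epsilon

Character polarity is set by the outgroup: the derived state is whichever differs from the outgroup's state, so for I, III the derived state is 'no', and for the remaining characters it is 'yes'.
I (derived state 'no') is unique to Epsilon (autapomorphy; uninformative for grouping).
II: derived state 'yes' in Epsilon and Theta only — synapomorphy for {Epsilon, Theta}.
III (derived state 'no') is unique to Gamma (autapomorphy; uninformative for grouping).
Only Epsilon, Theta, and Zeta show the derived state 'yes' for IV, supporting them as a clade.
V (derived state 'yes') is shared by Epsilon, Gamma, Theta, and Zeta — a synapomorphy uniting that clade.
Most parsimonious ingroup topology: ((Gamma,((Theta,Epsilon),Zeta)),Beta).
Theta and Epsilon form a cherry on this tree, so they are sister taxa.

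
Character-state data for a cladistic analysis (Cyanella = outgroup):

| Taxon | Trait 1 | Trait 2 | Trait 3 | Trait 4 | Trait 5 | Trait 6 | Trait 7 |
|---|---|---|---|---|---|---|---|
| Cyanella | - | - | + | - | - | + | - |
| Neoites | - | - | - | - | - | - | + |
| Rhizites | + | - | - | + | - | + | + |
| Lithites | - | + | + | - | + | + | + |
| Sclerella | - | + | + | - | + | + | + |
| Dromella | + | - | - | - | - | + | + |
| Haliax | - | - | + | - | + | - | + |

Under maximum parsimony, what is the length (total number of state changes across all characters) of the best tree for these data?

Character polarity is set by the outgroup: the derived state is whichever differs from the outgroup's state, so for Trait 3, Trait 6 the derived state is '-', and for the remaining characters it is '+'.
Trait 1 (derived state '+') is shared by Dromella and Rhizites — a synapomorphy uniting that clade.
Only Lithites and Sclerella show the derived state '+' for Trait 2, supporting them as a clade.
Only Dromella, Neoites, and Rhizites show the derived state '-' for Trait 3, supporting them as a clade.
Trait 4: derived state '+' in Rhizites only — an autapomorphy, so it tells us nothing about relationships among taxa.
Trait 5: derived state '+' in Haliax, Lithites, and Sclerella only — synapomorphy for {Haliax, Lithites, Sclerella}.
Trait 6 groups Haliax and Neoites, which is incompatible with the clades supported by the remaining characters; treating it as convergent (homoplasy) costs fewer steps than any alternative tree.
Trait 7 (derived state '+') is shared by all ingroup taxa — unites the whole ingroup.
Most parsimonious ingroup topology: ((Neoites,(Rhizites,Dromella)),((Lithites,Sclerella),Haliax)).
Changes per character on this tree: Trait 1: 1; Trait 2: 1; Trait 3: 1; Trait 4: 1; Trait 5: 1; Trait 6: 2; Trait 7: 1.
Total = 8.

8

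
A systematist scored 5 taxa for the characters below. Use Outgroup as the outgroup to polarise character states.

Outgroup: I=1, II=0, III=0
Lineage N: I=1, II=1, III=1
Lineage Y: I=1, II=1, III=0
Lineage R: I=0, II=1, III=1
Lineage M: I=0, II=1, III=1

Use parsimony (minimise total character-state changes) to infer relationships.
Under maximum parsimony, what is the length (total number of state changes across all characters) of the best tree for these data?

Character polarity is set by the outgroup: the derived state is whichever differs from the outgroup's state, so for I the derived state is '0', and for the remaining characters it is '1'.
I (derived state '0') is shared by Lineage M and Lineage R — a synapomorphy uniting that clade.
II (derived state '1') is shared by all ingroup taxa — unites the whole ingroup.
III (derived state '1') is shared by Lineage M, Lineage N, and Lineage R — a synapomorphy uniting that clade.
Most parsimonious ingroup topology: ((Lineage N,(Lineage R,Lineage M)),Lineage Y).
Changes per character on this tree: I: 1; II: 1; III: 1.
Total = 3.

3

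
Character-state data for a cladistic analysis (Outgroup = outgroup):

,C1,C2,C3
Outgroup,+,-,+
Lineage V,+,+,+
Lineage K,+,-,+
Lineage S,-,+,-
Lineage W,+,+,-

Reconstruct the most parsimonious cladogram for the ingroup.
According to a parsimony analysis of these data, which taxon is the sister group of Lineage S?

Lineage W

Character polarity is set by the outgroup: the derived state is whichever differs from the outgroup's state, so for C1, C3 the derived state is '-', and for the remaining characters it is '+'.
C1: derived state '-' in Lineage S only — an autapomorphy, so it tells us nothing about relationships among taxa.
C2: derived state '+' in Lineage S, Lineage V, and Lineage W only — synapomorphy for {Lineage S, Lineage V, Lineage W}.
C3 (derived state '-') is shared by Lineage S and Lineage W — a synapomorphy uniting that clade.
Most parsimonious ingroup topology: ((Lineage V,(Lineage S,Lineage W)),Lineage K).
Lineage S and Lineage W form a cherry on this tree, so they are sister taxa.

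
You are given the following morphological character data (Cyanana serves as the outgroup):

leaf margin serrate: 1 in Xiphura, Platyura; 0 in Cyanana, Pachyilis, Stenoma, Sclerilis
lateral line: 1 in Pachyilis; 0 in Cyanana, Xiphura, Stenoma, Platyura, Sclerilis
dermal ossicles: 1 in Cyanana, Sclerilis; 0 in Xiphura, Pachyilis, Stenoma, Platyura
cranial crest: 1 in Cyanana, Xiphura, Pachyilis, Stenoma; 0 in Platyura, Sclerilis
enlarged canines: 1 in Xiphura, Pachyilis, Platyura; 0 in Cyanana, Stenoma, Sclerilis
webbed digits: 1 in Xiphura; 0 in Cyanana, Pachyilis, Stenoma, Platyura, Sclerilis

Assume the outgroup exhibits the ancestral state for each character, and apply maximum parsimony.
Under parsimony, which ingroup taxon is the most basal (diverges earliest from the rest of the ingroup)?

Sclerilis

Character polarity is set by the outgroup: the derived state is whichever differs from the outgroup's state, so for dermal ossicles, cranial crest the derived state is '0', and for the remaining characters it is '1'.
Only Platyura and Xiphura show the derived state '1' for leaf margin serrate, supporting them as a clade.
lateral line: derived state '1' in Pachyilis only — an autapomorphy, so it tells us nothing about relationships among taxa.
dermal ossicles (derived state '0') is shared by Pachyilis, Platyura, Stenoma, and Xiphura — a synapomorphy uniting that clade.
cranial crest groups Platyura and Sclerilis, which is incompatible with the clades supported by the remaining characters; treating it as convergent (homoplasy) costs fewer steps than any alternative tree.
enlarged canines: derived state '1' in Pachyilis, Platyura, and Xiphura only — synapomorphy for {Pachyilis, Platyura, Xiphura}.
webbed digits: derived state '1' in Xiphura only — an autapomorphy, so it tells us nothing about relationships among taxa.
Most parsimonious ingroup topology: ((((Xiphura,Platyura),Pachyilis),Stenoma),Sclerilis).
Sclerilis is sister to the clade containing all other ingroup taxa, so it is the earliest-diverging (most basal) ingroup lineage.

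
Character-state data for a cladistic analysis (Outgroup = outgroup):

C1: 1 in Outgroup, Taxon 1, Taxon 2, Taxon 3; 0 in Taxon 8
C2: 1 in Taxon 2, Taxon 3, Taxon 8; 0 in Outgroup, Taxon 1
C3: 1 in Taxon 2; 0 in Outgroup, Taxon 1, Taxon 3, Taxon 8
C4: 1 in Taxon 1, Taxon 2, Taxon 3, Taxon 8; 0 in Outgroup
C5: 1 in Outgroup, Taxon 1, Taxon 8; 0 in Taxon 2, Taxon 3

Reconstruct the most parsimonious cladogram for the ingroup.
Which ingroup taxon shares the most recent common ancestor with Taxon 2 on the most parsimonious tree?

Character polarity is set by the outgroup: the derived state is whichever differs from the outgroup's state, so for C1, C5 the derived state is '0', and for the remaining characters it is '1'.
C1: derived state '0' in Taxon 8 only — an autapomorphy, so it tells us nothing about relationships among taxa.
Only Taxon 2, Taxon 3, and Taxon 8 show the derived state '1' for C2, supporting them as a clade.
C3 (derived state '1') is unique to Taxon 2 (autapomorphy; uninformative for grouping).
All ingroup taxa share the derived state '1' for C4; it defines the ingroup but does not resolve relationships within it.
Only Taxon 2 and Taxon 3 show the derived state '0' for C5, supporting them as a clade.
Most parsimonious ingroup topology: (Taxon 1,((Taxon 2,Taxon 3),Taxon 8)).
Taxon 2 and Taxon 3 form a cherry on this tree, so they are sister taxa.

Taxon 3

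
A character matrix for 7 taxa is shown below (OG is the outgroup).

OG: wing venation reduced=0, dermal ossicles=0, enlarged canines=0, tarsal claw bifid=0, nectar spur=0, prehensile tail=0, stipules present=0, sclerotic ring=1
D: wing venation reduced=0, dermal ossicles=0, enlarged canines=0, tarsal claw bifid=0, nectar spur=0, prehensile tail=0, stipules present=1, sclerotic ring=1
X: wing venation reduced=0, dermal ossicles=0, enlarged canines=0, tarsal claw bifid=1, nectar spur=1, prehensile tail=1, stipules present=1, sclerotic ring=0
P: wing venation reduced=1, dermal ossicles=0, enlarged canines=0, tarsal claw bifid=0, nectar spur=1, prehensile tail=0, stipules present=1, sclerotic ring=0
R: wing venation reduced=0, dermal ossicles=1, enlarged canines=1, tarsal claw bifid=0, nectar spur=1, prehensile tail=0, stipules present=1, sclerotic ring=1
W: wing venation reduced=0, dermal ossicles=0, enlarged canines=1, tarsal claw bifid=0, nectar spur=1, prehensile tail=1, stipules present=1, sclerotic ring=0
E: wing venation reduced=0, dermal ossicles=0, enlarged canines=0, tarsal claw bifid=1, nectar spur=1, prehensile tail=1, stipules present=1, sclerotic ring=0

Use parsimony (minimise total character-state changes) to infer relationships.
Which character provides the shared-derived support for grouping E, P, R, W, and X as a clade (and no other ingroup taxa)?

nectar spur

Character polarity is set by the outgroup: the derived state is whichever differs from the outgroup's state, so for sclerotic ring the derived state is '0', and for the remaining characters it is '1'.
wing venation reduced (derived state '1') is unique to P (autapomorphy; uninformative for grouping).
dermal ossicles (derived state '1') is unique to R (autapomorphy; uninformative for grouping).
enlarged canines (state '1') occurs in R and W but conflicts with the nesting implied by the other characters — most parsimoniously interpreted as homoplasy.
tarsal claw bifid (derived state '1') is shared by E and X — a synapomorphy uniting that clade.
nectar spur: derived state '1' in E, P, R, W, and X only — synapomorphy for {E, P, R, W, X}.
prehensile tail (derived state '1') is shared by E, W, and X — a synapomorphy uniting that clade.
stipules present (derived state '1') is shared by all ingroup taxa — unites the whole ingroup.
sclerotic ring: derived state '0' in E, P, W, and X only — synapomorphy for {E, P, W, X}.
Most parsimonious ingroup topology: (D,((((X,E),W),P),R)).
The clade {E, P, R, W, X} is supported by nectar spur: its derived state '1' occurs in exactly those taxa and in no other taxon (including the outgroup).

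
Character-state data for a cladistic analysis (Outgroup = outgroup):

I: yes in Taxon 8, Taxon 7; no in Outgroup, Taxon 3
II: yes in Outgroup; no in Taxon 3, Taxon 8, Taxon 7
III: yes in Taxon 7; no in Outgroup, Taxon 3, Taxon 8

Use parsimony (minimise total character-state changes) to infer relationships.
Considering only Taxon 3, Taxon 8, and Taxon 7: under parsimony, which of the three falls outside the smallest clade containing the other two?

Character polarity is set by the outgroup: the derived state is whichever differs from the outgroup's state, so for II the derived state is 'no', and for the remaining characters it is 'yes'.
I: derived state 'yes' in Taxon 7 and Taxon 8 only — synapomorphy for {Taxon 7, Taxon 8}.
II (derived state 'no') is shared by all ingroup taxa — unites the whole ingroup.
III (derived state 'yes') is unique to Taxon 7 (autapomorphy; uninformative for grouping).
Most parsimonious ingroup topology: (Taxon 3,(Taxon 8,Taxon 7)).
Taxon 7 and Taxon 8 share a more recent common ancestor with each other than either does with Taxon 3, so Taxon 3 is the least closely related of the three.

Taxon 3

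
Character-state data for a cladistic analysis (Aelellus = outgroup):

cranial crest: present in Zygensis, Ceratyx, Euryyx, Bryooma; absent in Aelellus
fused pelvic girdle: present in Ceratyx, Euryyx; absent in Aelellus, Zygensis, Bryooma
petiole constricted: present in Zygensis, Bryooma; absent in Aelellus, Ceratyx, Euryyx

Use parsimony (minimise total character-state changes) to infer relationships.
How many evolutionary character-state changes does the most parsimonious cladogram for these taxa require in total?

3

The outgroup has state 'absent' for every character, so 'present' is the derived state throughout.
cranial crest (derived state 'present') is shared by all ingroup taxa — unites the whole ingroup.
fused pelvic girdle: derived state 'present' in Ceratyx and Euryyx only — synapomorphy for {Ceratyx, Euryyx}.
Only Bryooma and Zygensis show the derived state 'present' for petiole constricted, supporting them as a clade.
Most parsimonious ingroup topology: ((Zygensis,Bryooma),(Ceratyx,Euryyx)).
Changes per character on this tree: cranial crest: 1; fused pelvic girdle: 1; petiole constricted: 1.
Total = 3.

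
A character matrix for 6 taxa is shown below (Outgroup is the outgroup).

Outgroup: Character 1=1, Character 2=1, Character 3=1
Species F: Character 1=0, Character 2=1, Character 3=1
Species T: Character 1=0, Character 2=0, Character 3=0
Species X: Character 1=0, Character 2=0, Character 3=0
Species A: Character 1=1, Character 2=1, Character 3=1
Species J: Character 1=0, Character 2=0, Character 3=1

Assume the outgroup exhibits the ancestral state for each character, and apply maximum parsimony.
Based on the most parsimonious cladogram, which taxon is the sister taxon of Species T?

Species X

The outgroup has state '1' for every character, so '0' is the derived state throughout.
Character 1: derived state '0' in Species F, Species J, Species T, and Species X only — synapomorphy for {Species F, Species J, Species T, Species X}.
Only Species J, Species T, and Species X show the derived state '0' for Character 2, supporting them as a clade.
Character 3 (derived state '0') is shared by Species T and Species X — a synapomorphy uniting that clade.
Most parsimonious ingroup topology: ((Species F,((Species T,Species X),Species J)),Species A).
Species T and Species X form a cherry on this tree, so they are sister taxa.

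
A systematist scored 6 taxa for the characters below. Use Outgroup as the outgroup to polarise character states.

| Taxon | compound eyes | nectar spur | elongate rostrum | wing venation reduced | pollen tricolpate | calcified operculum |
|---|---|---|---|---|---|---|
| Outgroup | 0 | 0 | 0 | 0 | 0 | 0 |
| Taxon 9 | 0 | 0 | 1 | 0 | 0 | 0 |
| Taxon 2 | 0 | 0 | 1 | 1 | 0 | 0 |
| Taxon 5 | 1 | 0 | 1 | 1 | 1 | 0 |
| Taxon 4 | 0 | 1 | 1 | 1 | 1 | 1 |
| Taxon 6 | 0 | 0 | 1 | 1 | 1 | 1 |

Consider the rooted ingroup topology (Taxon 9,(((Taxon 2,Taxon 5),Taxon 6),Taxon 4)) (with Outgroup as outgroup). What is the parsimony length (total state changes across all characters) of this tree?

8

Map each character onto (Taxon 9,(((Taxon 2,Taxon 5),Taxon 6),Taxon 4)) (rooted by Outgroup) and count the minimum state changes it requires (Fitch parsimony):
compound eyes: 1; nectar spur: 1; elongate rostrum: 1; wing venation reduced: 1; pollen tricolpate: 2; calcified operculum: 2.
Total tree length = 8.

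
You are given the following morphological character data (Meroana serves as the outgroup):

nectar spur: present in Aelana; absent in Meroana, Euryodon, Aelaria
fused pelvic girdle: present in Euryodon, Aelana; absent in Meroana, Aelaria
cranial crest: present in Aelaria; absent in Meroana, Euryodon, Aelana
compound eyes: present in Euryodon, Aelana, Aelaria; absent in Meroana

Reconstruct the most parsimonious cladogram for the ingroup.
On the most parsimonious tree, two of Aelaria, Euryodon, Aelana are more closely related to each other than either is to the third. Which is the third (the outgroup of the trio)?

Aelaria

The outgroup has state 'absent' for every character, so 'present' is the derived state throughout.
nectar spur (derived state 'present') is unique to Aelana (autapomorphy; uninformative for grouping).
Only Aelana and Euryodon show the derived state 'present' for fused pelvic girdle, supporting them as a clade.
cranial crest (derived state 'present') is unique to Aelaria (autapomorphy; uninformative for grouping).
compound eyes (derived state 'present') is shared by all ingroup taxa — unites the whole ingroup.
Most parsimonious ingroup topology: ((Euryodon,Aelana),Aelaria).
Aelana and Euryodon share a more recent common ancestor with each other than either does with Aelaria, so Aelaria is the least closely related of the three.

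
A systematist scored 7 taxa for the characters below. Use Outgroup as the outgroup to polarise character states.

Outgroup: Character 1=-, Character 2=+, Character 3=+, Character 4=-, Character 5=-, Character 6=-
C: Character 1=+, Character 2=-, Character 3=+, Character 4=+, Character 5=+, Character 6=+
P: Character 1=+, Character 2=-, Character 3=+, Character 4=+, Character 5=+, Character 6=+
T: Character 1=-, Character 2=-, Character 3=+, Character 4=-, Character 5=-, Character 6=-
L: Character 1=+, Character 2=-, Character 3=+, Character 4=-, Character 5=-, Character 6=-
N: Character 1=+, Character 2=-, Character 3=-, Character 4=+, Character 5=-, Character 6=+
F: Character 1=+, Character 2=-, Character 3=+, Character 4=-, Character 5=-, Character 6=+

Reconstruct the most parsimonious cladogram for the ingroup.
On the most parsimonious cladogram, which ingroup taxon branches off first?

T

Character polarity is set by the outgroup: the derived state is whichever differs from the outgroup's state, so for Character 2, Character 3 the derived state is '-', and for the remaining characters it is '+'.
Only C, F, L, N, and P show the derived state '+' for Character 1, supporting them as a clade.
Character 2 (derived state '-') is shared by all ingroup taxa — unites the whole ingroup.
Character 3: derived state '-' in N only — an autapomorphy, so it tells us nothing about relationships among taxa.
Character 4 (derived state '+') is shared by C, N, and P — a synapomorphy uniting that clade.
Only C and P show the derived state '+' for Character 5, supporting them as a clade.
Character 6 (derived state '+') is shared by C, F, N, and P — a synapomorphy uniting that clade.
Most parsimonious ingroup topology: (((((C,P),N),F),L),T).
T is sister to the clade containing all other ingroup taxa, so it is the earliest-diverging (most basal) ingroup lineage.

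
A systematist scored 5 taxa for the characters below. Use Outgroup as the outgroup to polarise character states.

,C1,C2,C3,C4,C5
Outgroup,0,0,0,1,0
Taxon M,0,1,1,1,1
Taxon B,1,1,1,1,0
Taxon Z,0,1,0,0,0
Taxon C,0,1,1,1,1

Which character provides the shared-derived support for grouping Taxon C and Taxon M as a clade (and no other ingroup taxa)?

Character polarity is set by the outgroup: the derived state is whichever differs from the outgroup's state, so for C4 the derived state is '0', and for the remaining characters it is '1'.
C1: derived state '1' in Taxon B only — an autapomorphy, so it tells us nothing about relationships among taxa.
C2 (derived state '1') is shared by all ingroup taxa — unites the whole ingroup.
Only Taxon B, Taxon C, and Taxon M show the derived state '1' for C3, supporting them as a clade.
C4 (derived state '0') is unique to Taxon Z (autapomorphy; uninformative for grouping).
C5 (derived state '1') is shared by Taxon C and Taxon M — a synapomorphy uniting that clade.
Most parsimonious ingroup topology: (((Taxon M,Taxon C),Taxon B),Taxon Z).
The clade {Taxon C, Taxon M} is supported by C5: its derived state '1' occurs in exactly those taxa and in no other taxon (including the outgroup).

C5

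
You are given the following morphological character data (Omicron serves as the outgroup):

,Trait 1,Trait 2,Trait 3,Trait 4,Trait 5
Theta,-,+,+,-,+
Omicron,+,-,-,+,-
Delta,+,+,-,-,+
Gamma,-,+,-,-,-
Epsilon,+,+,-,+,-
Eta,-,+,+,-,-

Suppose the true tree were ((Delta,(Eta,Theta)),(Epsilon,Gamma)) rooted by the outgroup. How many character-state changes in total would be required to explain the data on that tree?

8

Map each character onto ((Delta,(Eta,Theta)),(Epsilon,Gamma)) (rooted by Omicron) and count the minimum state changes it requires (Fitch parsimony):
Trait 1: 2; Trait 2: 1; Trait 3: 1; Trait 4: 2; Trait 5: 2.
Total tree length = 8.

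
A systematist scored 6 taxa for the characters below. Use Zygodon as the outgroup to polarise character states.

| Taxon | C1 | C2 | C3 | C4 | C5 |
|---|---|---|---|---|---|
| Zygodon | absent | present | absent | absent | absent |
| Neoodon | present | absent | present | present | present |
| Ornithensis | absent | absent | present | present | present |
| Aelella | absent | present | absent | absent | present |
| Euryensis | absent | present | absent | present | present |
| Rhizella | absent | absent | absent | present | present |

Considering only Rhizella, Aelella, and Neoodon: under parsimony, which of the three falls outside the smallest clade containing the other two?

Aelella

Character polarity is set by the outgroup: the derived state is whichever differs from the outgroup's state, so for C2 the derived state is 'absent', and for the remaining characters it is 'present'.
C1 (derived state 'present') is unique to Neoodon (autapomorphy; uninformative for grouping).
C2 (derived state 'absent') is shared by Neoodon, Ornithensis, and Rhizella — a synapomorphy uniting that clade.
Only Neoodon and Ornithensis show the derived state 'present' for C3, supporting them as a clade.
C4 (derived state 'present') is shared by Euryensis, Neoodon, Ornithensis, and Rhizella — a synapomorphy uniting that clade.
All ingroup taxa share the derived state 'present' for C5; it defines the ingroup but does not resolve relationships within it.
Most parsimonious ingroup topology: ((((Neoodon,Ornithensis),Rhizella),Euryensis),Aelella).
Rhizella and Neoodon share a more recent common ancestor with each other than either does with Aelella, so Aelella is the least closely related of the three.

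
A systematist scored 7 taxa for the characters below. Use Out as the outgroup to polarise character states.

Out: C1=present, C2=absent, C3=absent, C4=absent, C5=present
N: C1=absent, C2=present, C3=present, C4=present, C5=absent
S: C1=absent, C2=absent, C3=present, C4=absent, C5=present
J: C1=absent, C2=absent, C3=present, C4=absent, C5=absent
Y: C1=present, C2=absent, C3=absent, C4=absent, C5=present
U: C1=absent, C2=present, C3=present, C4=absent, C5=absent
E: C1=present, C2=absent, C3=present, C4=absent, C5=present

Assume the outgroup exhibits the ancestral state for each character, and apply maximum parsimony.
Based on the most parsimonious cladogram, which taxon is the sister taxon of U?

N

Character polarity is set by the outgroup: the derived state is whichever differs from the outgroup's state, so for C1, C5 the derived state is 'absent', and for the remaining characters it is 'present'.
Only J, N, S, and U show the derived state 'absent' for C1, supporting them as a clade.
C2: derived state 'present' in N and U only — synapomorphy for {N, U}.
Only E, J, N, S, and U show the derived state 'present' for C3, supporting them as a clade.
C4 (derived state 'present') is unique to N (autapomorphy; uninformative for grouping).
C5: derived state 'absent' in J, N, and U only — synapomorphy for {J, N, U}.
Most parsimonious ingroup topology: (((((N,U),J),S),E),Y).
U and N form a cherry on this tree, so they are sister taxa.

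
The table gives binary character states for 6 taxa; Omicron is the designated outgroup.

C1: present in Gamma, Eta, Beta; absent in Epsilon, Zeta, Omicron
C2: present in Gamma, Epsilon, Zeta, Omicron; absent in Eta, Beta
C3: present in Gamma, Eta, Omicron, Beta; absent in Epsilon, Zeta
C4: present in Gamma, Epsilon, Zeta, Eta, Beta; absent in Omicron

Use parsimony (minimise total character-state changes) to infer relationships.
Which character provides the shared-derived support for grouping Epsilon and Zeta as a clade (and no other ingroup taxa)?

C3

Character polarity is set by the outgroup: the derived state is whichever differs from the outgroup's state, so for C2, C3 the derived state is 'absent', and for the remaining characters it is 'present'.
C1 (derived state 'present') is shared by Beta, Eta, and Gamma — a synapomorphy uniting that clade.
C2 (derived state 'absent') is shared by Beta and Eta — a synapomorphy uniting that clade.
C3 (derived state 'absent') is shared by Epsilon and Zeta — a synapomorphy uniting that clade.
C4 (derived state 'present') is shared by all ingroup taxa — unites the whole ingroup.
Most parsimonious ingroup topology: (((Beta,Eta),Gamma),(Zeta,Epsilon)).
The clade {Epsilon, Zeta} is supported by C3: its derived state 'absent' occurs in exactly those taxa and in no other taxon (including the outgroup).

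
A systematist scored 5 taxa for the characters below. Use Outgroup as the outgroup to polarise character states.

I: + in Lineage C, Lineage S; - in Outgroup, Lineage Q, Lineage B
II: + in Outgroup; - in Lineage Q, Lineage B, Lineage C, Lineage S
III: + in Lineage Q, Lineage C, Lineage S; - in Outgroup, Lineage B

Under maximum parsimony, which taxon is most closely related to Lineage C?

Lineage S

Character polarity is set by the outgroup: the derived state is whichever differs from the outgroup's state, so for II the derived state is '-', and for the remaining characters it is '+'.
I (derived state '+') is shared by Lineage C and Lineage S — a synapomorphy uniting that clade.
II (derived state '-') is shared by all ingroup taxa — unites the whole ingroup.
Only Lineage C, Lineage Q, and Lineage S show the derived state '+' for III, supporting them as a clade.
Most parsimonious ingroup topology: ((Lineage Q,(Lineage C,Lineage S)),Lineage B).
Lineage C and Lineage S form a cherry on this tree, so they are sister taxa.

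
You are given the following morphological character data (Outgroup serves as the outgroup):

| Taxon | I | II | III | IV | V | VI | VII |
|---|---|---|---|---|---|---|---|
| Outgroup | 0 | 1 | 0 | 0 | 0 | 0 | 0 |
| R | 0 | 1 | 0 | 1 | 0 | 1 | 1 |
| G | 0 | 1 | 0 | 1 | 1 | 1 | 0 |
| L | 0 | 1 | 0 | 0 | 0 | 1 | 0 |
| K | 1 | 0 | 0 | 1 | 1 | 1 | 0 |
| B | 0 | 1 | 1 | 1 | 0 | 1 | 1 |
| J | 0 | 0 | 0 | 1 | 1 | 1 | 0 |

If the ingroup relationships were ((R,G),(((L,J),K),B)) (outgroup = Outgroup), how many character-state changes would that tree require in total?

12

Map each character onto ((R,G),(((L,J),K),B)) (rooted by Outgroup) and count the minimum state changes it requires (Fitch parsimony):
I: 1; II: 2; III: 1; IV: 2; V: 3; VI: 1; VII: 2.
Total tree length = 12.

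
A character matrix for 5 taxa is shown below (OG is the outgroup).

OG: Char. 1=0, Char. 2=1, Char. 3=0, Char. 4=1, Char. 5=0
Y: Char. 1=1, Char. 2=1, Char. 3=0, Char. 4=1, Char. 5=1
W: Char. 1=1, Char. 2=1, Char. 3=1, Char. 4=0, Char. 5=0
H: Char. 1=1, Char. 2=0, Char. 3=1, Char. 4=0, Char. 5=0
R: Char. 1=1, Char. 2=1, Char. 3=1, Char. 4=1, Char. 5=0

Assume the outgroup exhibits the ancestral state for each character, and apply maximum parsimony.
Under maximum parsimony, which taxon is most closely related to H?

W

Character polarity is set by the outgroup: the derived state is whichever differs from the outgroup's state, so for Char. 2, Char. 4 the derived state is '0', and for the remaining characters it is '1'.
All ingroup taxa share the derived state '1' for Char. 1; it defines the ingroup but does not resolve relationships within it.
Char. 2: derived state '0' in H only — an autapomorphy, so it tells us nothing about relationships among taxa.
Only H, R, and W show the derived state '1' for Char. 3, supporting them as a clade.
Only H and W show the derived state '0' for Char. 4, supporting them as a clade.
Char. 5 (derived state '1') is unique to Y (autapomorphy; uninformative for grouping).
Most parsimonious ingroup topology: (Y,((W,H),R)).
H and W form a cherry on this tree, so they are sister taxa.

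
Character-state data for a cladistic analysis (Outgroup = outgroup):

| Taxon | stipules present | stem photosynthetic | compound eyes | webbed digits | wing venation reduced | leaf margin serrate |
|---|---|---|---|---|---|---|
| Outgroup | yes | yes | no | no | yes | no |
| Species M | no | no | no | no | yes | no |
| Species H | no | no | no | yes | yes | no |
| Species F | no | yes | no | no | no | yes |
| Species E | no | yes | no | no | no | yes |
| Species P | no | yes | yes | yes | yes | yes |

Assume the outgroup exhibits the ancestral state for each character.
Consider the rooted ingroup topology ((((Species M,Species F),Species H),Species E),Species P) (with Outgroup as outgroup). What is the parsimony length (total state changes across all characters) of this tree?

11

Map each character onto ((((Species M,Species F),Species H),Species E),Species P) (rooted by Outgroup) and count the minimum state changes it requires (Fitch parsimony):
stipules present: 1; stem photosynthetic: 2; compound eyes: 1; webbed digits: 2; wing venation reduced: 2; leaf margin serrate: 3.
Total tree length = 11.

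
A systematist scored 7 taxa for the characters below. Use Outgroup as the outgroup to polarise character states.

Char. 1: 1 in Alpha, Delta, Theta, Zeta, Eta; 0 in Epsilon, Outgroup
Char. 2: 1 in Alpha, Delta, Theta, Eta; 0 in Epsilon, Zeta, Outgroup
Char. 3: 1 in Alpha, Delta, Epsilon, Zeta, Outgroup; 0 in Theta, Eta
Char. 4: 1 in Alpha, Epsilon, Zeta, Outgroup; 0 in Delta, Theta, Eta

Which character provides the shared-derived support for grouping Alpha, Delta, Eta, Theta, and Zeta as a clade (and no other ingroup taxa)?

Character polarity is set by the outgroup: the derived state is whichever differs from the outgroup's state, so for Char. 3, Char. 4 the derived state is '0', and for the remaining characters it is '1'.
Char. 1: derived state '1' in Alpha, Delta, Eta, Theta, and Zeta only — synapomorphy for {Alpha, Delta, Eta, Theta, Zeta}.
Char. 2 (derived state '1') is shared by Alpha, Delta, Eta, and Theta — a synapomorphy uniting that clade.
Char. 3 (derived state '0') is shared by Eta and Theta — a synapomorphy uniting that clade.
Only Delta, Eta, and Theta show the derived state '0' for Char. 4, supporting them as a clade.
Most parsimonious ingroup topology: ((((Delta,(Theta,Eta)),Alpha),Zeta),Epsilon).
The clade {Alpha, Delta, Eta, Theta, Zeta} is supported by Char. 1: its derived state '1' occurs in exactly those taxa and in no other taxon (including the outgroup).

Char. 1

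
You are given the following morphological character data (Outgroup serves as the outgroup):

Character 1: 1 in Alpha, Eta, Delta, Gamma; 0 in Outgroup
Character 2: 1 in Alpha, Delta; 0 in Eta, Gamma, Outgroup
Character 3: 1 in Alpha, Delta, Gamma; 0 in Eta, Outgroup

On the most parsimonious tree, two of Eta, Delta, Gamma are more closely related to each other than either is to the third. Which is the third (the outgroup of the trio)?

Eta

The outgroup has state '0' for every character, so '1' is the derived state throughout.
All ingroup taxa share the derived state '1' for Character 1; it defines the ingroup but does not resolve relationships within it.
Only Alpha and Delta show the derived state '1' for Character 2, supporting them as a clade.
Only Alpha, Delta, and Gamma show the derived state '1' for Character 3, supporting them as a clade.
Most parsimonious ingroup topology: (((Alpha,Delta),Gamma),Eta).
Gamma and Delta share a more recent common ancestor with each other than either does with Eta, so Eta is the least closely related of the three.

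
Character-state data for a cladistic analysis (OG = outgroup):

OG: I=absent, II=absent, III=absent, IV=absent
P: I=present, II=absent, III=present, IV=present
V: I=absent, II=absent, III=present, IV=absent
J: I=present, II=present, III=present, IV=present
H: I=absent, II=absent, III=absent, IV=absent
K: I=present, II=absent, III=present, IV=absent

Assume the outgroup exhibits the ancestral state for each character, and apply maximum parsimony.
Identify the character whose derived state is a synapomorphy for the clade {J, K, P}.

I

The outgroup has state 'absent' for every character, so 'present' is the derived state throughout.
Only J, K, and P show the derived state 'present' for I, supporting them as a clade.
II: derived state 'present' in J only — an autapomorphy, so it tells us nothing about relationships among taxa.
Only J, K, P, and V show the derived state 'present' for III, supporting them as a clade.
Only J and P show the derived state 'present' for IV, supporting them as a clade.
Most parsimonious ingroup topology: ((((P,J),K),V),H).
The clade {J, K, P} is supported by I: its derived state 'present' occurs in exactly those taxa and in no other taxon (including the outgroup).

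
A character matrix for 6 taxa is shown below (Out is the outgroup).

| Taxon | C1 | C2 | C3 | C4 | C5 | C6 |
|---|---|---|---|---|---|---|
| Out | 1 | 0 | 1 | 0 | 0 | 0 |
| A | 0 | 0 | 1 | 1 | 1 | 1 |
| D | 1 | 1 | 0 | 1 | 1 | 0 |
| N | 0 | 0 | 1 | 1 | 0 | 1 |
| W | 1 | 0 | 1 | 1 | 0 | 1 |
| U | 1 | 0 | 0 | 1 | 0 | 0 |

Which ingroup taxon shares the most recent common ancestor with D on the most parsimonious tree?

Character polarity is set by the outgroup: the derived state is whichever differs from the outgroup's state, so for C1, C3 the derived state is '0', and for the remaining characters it is '1'.
C1 (derived state '0') is shared by A and N — a synapomorphy uniting that clade.
C2 (derived state '1') is unique to D (autapomorphy; uninformative for grouping).
C3 (derived state '0') is shared by D and U — a synapomorphy uniting that clade.
All ingroup taxa share the derived state '1' for C4; it defines the ingroup but does not resolve relationships within it.
C5 groups A and D, which is incompatible with the clades supported by the remaining characters; treating it as convergent (homoplasy) costs fewer steps than any alternative tree.
Only A, N, and W show the derived state '1' for C6, supporting them as a clade.
Most parsimonious ingroup topology: (((A,N),W),(D,U)).
D and U form a cherry on this tree, so they are sister taxa.

U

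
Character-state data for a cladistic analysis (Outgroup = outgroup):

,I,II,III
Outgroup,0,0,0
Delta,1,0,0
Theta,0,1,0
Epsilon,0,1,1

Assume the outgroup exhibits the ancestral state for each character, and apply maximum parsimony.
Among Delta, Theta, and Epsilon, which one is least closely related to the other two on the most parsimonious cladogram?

Delta

The outgroup has state '0' for every character, so '1' is the derived state throughout.
I (derived state '1') is unique to Delta (autapomorphy; uninformative for grouping).
II: derived state '1' in Epsilon and Theta only — synapomorphy for {Epsilon, Theta}.
III: derived state '1' in Epsilon only — an autapomorphy, so it tells us nothing about relationships among taxa.
Most parsimonious ingroup topology: (Delta,(Theta,Epsilon)).
Epsilon and Theta share a more recent common ancestor with each other than either does with Delta, so Delta is the least closely related of the three.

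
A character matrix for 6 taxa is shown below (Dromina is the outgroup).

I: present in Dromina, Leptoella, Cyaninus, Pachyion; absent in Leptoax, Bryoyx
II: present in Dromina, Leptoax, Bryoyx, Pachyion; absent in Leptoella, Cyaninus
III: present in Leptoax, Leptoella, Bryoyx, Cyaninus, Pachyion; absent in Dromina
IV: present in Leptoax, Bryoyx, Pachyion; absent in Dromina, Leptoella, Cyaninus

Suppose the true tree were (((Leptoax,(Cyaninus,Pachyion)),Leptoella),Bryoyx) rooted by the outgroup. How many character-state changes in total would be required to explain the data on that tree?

8

Map each character onto (((Leptoax,(Cyaninus,Pachyion)),Leptoella),Bryoyx) (rooted by Dromina) and count the minimum state changes it requires (Fitch parsimony):
I: 2; II: 2; III: 1; IV: 3.
Total tree length = 8.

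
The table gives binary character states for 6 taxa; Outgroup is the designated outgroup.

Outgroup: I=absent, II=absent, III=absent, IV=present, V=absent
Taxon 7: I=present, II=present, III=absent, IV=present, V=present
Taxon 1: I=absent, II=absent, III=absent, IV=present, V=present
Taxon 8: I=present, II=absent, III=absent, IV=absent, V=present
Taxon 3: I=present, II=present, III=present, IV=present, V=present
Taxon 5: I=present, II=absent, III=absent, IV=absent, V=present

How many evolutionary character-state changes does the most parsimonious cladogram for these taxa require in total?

Character polarity is set by the outgroup: the derived state is whichever differs from the outgroup's state, so for IV the derived state is 'absent', and for the remaining characters it is 'present'.
Only Taxon 3, Taxon 5, Taxon 7, and Taxon 8 show the derived state 'present' for I, supporting them as a clade.
II (derived state 'present') is shared by Taxon 3 and Taxon 7 — a synapomorphy uniting that clade.
III: derived state 'present' in Taxon 3 only — an autapomorphy, so it tells us nothing about relationships among taxa.
Only Taxon 5 and Taxon 8 show the derived state 'absent' for IV, supporting them as a clade.
V (derived state 'present') is shared by all ingroup taxa — unites the whole ingroup.
Most parsimonious ingroup topology: (((Taxon 7,Taxon 3),(Taxon 8,Taxon 5)),Taxon 1).
Changes per character on this tree: I: 1; II: 1; III: 1; IV: 1; V: 1.
Total = 5.

5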